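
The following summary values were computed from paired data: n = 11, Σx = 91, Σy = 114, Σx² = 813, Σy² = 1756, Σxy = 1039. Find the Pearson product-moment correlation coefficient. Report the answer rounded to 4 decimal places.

0.5158

S_xy = nΣxy − ΣxΣy = 11·1039 − 91·114 = 11429 − 10374 = 1055
S_xx = nΣx² − (Σx)² = 11·813 − 91² = 8943 − 8281 = 662
S_yy = nΣy² − (Σy)² = 11·1756 − 114² = 19316 − 12996 = 6320
r = S_xy / √(S_xx·S_yy) = 1055 / √(662·6320) = 1055 / √4183840 = 1055 / 2045.4437 = 0.5158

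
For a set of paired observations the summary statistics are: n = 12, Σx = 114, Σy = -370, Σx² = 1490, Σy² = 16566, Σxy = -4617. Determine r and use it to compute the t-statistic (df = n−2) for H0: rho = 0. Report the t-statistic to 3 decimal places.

Numerator: nΣxy − (Σx)(Σy) = 12·(-4617) − (114)(-370) = -13224
Denominator: √[(nΣx²−(Σx)²)(nΣy²−(Σy)²)]
  nΣx²−(Σx)² = 12·1490 − 12996 = 4884;  nΣy²−(Σy)² = 12·16566 − 136900 = 61892
  √(4884·61892) = √302280528 = 17386.2166
r = -13224 / 17386.2166 = -0.7606
t = r·√(n−2)/√(1−r²) = -0.7606·√10 / √(1−0.578512) = -2.405228 / 0.649221 = -3.705

-3.705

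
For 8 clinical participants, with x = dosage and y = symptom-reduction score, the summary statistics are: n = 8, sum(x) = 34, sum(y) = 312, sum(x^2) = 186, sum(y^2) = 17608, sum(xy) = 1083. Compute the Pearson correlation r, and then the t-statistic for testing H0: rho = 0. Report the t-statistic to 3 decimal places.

-1.458

S_xy = nΣxy − ΣxΣy = 8·1083 − 34·312 = 8664 − 10608 = -1944
S_xx = nΣx² − (Σx)² = 8·186 − 34² = 1488 − 1156 = 332
S_yy = nΣy² − (Σy)² = 8·17608 − 312² = 140864 − 97344 = 43520
r = S_xy / √(S_xx·S_yy) = -1944 / √(332·43520) = -1944 / √14448640 = -1944 / 3801.1367 = -0.5114
t = r·√(n−2)/√(1−r²) = -0.5114·√6 / √(1−0.261530) = -1.252669 / 0.859343 = -1.458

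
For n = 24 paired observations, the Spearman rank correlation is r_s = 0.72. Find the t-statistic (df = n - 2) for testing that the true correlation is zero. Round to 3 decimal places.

4.866

t = r_s·√(n−2) / √(1−r_s²) with r_s = 0.72, n = 24
  = 0.72·√22 / √(1 − 0.5184)
  = 0.72·4.690416 / 0.693974
  = 3.377100 / 0.693974 = 4.866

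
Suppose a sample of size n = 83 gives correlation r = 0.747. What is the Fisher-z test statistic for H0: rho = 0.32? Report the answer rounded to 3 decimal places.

5.675

z_r = atanh(0.747) = 0.966133,  z_0 = atanh(0.32) = 0.331647
SE = 1/√(n−3) = 1/√80 = 0.111803
z = (z_r − z_0)/SE = (0.966133 − 0.331647) / 0.111803 = 0.634486 / 0.111803 = 5.675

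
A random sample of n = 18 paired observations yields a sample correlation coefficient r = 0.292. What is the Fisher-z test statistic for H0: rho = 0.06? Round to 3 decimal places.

Fisher z: atanh(0.292) = 0.300751, atanh(0.06) = 0.060072
z = (z_r − z_0)·√(n−3) = (0.300751 − 0.060072)·√15 = 0.240679 · 3.872983 = 0.932

0.932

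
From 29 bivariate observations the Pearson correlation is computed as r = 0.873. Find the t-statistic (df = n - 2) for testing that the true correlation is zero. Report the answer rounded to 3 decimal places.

1 − r² = 1 − 0.762129 = 0.237871;  √(1−r²) = 0.487720
√(n−2) = √27 = 5.196152
t = r·√(n−2)/√(1−r²) = 0.873 · 5.196152 / 0.487720 = 9.301

9.301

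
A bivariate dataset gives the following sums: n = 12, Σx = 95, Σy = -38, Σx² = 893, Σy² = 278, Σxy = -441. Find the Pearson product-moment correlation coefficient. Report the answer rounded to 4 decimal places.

S_xy = nΣxy − ΣxΣy = 12·(-441) − 95·(-38) = -5292 − (-3610) = -1682
S_xx = nΣx² − (Σx)² = 12·893 − 95² = 10716 − 9025 = 1691
S_yy = nΣy² − (Σy)² = 12·278 − (-38)² = 3336 − 1444 = 1892
r = S_xy / √(S_xx·S_yy) = -1682 / √(1691·1892) = -1682 / √3199372 = -1682 / 1788.6788 = -0.9404

-0.9404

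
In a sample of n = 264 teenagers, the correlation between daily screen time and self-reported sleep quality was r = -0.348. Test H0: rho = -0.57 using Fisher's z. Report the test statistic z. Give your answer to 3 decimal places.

Fisher z: atanh(-0.348) = -0.363166, atanh(-0.57) = -0.647523
z = (z_r − z_0)·√(n−3) = (-0.363166 − (-0.647523))·√261 = 0.284357 · 16.155494 = 4.594

4.594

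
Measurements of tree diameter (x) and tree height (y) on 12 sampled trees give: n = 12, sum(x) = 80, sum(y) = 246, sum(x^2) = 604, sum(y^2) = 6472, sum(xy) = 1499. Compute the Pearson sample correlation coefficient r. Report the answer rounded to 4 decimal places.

-0.4437

S_xy = nΣxy − ΣxΣy = 12·1499 − 80·246 = 17988 − 19680 = -1692
S_xx = nΣx² − (Σx)² = 12·604 − 80² = 7248 − 6400 = 848
S_yy = nΣy² − (Σy)² = 12·6472 − 246² = 77664 − 60516 = 17148
r = S_xy / √(S_xx·S_yy) = -1692 / √(848·17148) = -1692 / √14541504 = -1692 / 3813.3324 = -0.4437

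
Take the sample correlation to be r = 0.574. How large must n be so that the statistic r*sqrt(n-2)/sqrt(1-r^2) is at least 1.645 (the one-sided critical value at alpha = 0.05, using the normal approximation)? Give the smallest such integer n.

r√(n−2)/√(1−r²) ≥ 1.645  ⇔  n−2 ≥ (1.645)²·(1−r²)/r²
(1−r²)/r² = (1−0.329476)/0.329476 = 2.0351
n ≥ 2 + 2.706025·2.0351 = 2 + 5.5070 = 7.5070
⌈7.5070⌉ = 8

8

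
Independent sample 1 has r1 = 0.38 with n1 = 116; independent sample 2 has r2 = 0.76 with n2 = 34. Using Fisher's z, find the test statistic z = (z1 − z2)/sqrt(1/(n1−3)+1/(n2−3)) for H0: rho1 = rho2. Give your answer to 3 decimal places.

z1 = atanh(0.38) = 0.400060,  z2 = atanh(0.76) = 0.996215
SE = √(1/(n1−3) + 1/(n2−3)) = √(1/113 + 1/31) = √(0.0088496 + 0.0322581) = √0.0411077 = 0.202750
z = (z1 − z2)/SE = (0.400060 − 0.996215) / 0.202750 = -0.596155 / 0.202750 = -2.940

-2.940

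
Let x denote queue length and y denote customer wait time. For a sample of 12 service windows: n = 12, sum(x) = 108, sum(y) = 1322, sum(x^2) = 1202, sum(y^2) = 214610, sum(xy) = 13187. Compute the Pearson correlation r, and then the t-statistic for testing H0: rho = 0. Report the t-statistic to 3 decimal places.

1.082

Numerator: nΣxy − (Σx)(Σy) = 12·13187 − (108)(1322) = 15468
Denominator: √[(nΣx²−(Σx)²)(nΣy²−(Σy)²)]
  nΣx²−(Σx)² = 12·1202 − 11664 = 2760;  nΣy²−(Σy)² = 12·214610 − 1747684 = 827636
  √(2760·827636) = √2284275360 = 47794.0934
r = 15468 / 47794.0934 = 0.3236
t = r·√(n−2)/√(1−r²) = 0.3236·√10 / √(1−0.104717) = 1.023313 / 0.946194 = 1.082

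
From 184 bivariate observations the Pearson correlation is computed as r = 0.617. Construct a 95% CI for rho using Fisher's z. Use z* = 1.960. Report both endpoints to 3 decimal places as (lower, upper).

(0.519, 0.699)

z_r = atanh(0.617) = 0.720146;  SE = 1/√(n−3) = 1/√181 = 0.074329
z-limits: 0.720146 ± 1.960·0.074329 = 0.720146 ± 0.145685 = [0.574461, 0.865831]
ρ-limits: (tanh 0.574461, tanh 0.865831) = (0.519, 0.699)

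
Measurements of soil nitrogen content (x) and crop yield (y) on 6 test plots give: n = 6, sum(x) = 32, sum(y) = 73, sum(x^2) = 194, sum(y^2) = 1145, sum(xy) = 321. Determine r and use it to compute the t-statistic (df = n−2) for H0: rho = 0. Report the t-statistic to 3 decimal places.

-3.757

S_xy = nΣxy − ΣxΣy = 6·321 − 32·73 = 1926 − 2336 = -410
S_xx = nΣx² − (Σx)² = 6·194 − 32² = 1164 − 1024 = 140
S_yy = nΣy² − (Σy)² = 6·1145 − 73² = 6870 − 5329 = 1541
r = S_xy / √(S_xx·S_yy) = -410 / √(140·1541) = -410 / √215740 = -410 / 464.4782 = -0.8827
t = r·√(n−2)/√(1−r²) = -0.8827·√4 / √(1−0.779159) = -1.765400 / 0.469937 = -3.757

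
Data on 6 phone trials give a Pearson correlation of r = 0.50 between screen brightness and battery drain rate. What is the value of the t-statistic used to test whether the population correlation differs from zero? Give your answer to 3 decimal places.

t = r·√(n−2) / √(1−r²) with r = 0.50, n = 6
  = 0.50·√4 / √(1 − 0.2500)
  = 0.50·2.000000 / 0.866025
  = 1.000000 / 0.866025 = 1.155

1.155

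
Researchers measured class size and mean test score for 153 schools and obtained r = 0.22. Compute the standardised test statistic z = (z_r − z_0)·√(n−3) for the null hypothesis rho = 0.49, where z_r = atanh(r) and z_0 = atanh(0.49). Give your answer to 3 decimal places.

Fisher z: atanh(0.22) = 0.223656, atanh(0.49) = 0.536060
z = (z_r − z_0)·√(n−3) = (0.223656 − 0.536060)·√150 = -0.312404 · 12.247449 = -3.826

-3.826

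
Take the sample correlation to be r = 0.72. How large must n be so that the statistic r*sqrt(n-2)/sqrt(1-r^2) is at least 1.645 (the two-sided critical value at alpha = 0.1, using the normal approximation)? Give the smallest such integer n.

5

r√(n−2)/√(1−r²) ≥ 1.645  ⇔  n−2 ≥ (1.645)²·(1−r²)/r²
(1−r²)/r² = (1−0.5184)/0.5184 = 0.9290
n ≥ 2 + 2.706025·0.9290 = 2 + 2.5139 = 4.5139
⌈4.5139⌉ = 5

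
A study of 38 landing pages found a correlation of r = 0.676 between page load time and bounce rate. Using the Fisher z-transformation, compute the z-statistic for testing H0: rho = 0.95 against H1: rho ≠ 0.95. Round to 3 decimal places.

-5.976

Fisher z: atanh(0.676) = 0.821711, atanh(0.95) = 1.831781
z = (z_r − z_0)·√(n−3) = (0.821711 − 1.831781)·√35 = -1.010070 · 5.916080 = -5.976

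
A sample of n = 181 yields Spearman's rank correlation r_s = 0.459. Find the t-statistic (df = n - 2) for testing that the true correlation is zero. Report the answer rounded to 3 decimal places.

6.912

1 − r_s² = 1 − 0.210681 = 0.789319;  √(1−r_s²) = 0.888436
√(n−2) = √179 = 13.379088
t = r_s·√(n−2)/√(1−r_s²) = 0.459 · 13.379088 / 0.888436 = 6.912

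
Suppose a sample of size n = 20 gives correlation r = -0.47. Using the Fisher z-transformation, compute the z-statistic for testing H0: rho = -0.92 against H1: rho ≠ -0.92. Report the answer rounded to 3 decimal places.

4.449

z_r = atanh(-0.47) = -0.510070,  z_0 = atanh(-0.92) = -1.589027
SE = 1/√(n−3) = 1/√17 = 0.242536
z = (z_r − z_0)/SE = (-0.510070 − (-1.589027)) / 0.242536 = 1.078957 / 0.242536 = 4.449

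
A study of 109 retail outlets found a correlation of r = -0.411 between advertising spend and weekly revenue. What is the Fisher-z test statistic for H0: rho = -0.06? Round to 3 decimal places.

-3.879

z_r = atanh(-0.411) = -0.436814,  z_0 = atanh(-0.06) = -0.060072
SE = 1/√(n−3) = 1/√106 = 0.097129
z = (z_r − z_0)/SE = (-0.436814 − (-0.060072)) / 0.097129 = -0.376742 / 0.097129 = -3.879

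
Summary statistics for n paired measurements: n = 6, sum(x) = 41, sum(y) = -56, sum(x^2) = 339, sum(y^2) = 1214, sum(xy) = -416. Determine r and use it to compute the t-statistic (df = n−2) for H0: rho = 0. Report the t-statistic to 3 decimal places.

-0.335

Numerator: nΣxy − (Σx)(Σy) = 6·(-416) − (41)(-56) = -200
Denominator: √[(nΣx²−(Σx)²)(nΣy²−(Σy)²)]
  nΣx²−(Σx)² = 6·339 − 1681 = 353;  nΣy²−(Σy)² = 6·1214 − 3136 = 4148
  √(353·4148) = √1464244 = 1210.0595
r = -200 / 1210.0595 = -0.1653
t = r·√(n−2)/√(1−r²) = -0.1653·√4 / √(1−0.027324) = -0.330600 / 0.986243 = -0.335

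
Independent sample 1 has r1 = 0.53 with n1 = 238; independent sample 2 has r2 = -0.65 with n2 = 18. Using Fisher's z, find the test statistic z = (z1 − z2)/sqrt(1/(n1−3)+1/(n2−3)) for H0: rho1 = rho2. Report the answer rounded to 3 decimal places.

Fisher z-transforms: z1 = atanh(0.53) = 0.590145, z2 = atanh(-0.65) = -0.775299; difference d = 1.365444
Var(d) = 1/235 + 1/15 = 0.0042553 + 0.0666667 = 0.0709220
z = d/√Var(d) = 1.365444 / √0.0709220 = 1.365444 / 0.266312 = 5.127

5.127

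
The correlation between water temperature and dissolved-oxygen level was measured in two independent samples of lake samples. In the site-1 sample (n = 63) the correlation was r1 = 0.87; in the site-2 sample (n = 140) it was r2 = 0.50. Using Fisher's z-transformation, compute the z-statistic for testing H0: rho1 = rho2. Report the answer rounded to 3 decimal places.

z1 = atanh(0.87) = 1.333080,  z2 = atanh(0.50) = 0.549306
SE = √(1/(n1−3) + 1/(n2−3)) = √(1/60 + 1/137) = √(0.0166667 + 0.0072993) = √0.0239660 = 0.154810
z = (z1 − z2)/SE = (1.333080 − 0.549306) / 0.154810 = 0.783774 / 0.154810 = 5.063

5.063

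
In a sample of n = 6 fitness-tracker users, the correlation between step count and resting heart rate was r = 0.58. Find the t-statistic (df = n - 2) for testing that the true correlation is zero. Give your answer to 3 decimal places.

1.424

t = r·√(n−2) / √(1−r²) with r = 0.58, n = 6
  = 0.58·√4 / √(1 − 0.3364)
  = 0.58·2.000000 / 0.814616
  = 1.160000 / 0.814616 = 1.424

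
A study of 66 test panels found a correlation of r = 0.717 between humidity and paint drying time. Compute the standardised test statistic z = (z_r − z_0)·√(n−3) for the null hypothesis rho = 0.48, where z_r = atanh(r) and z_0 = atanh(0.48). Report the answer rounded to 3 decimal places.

3.004

Fisher z: atanh(0.717) = 0.901443, atanh(0.48) = 0.522984
z = (z_r − z_0)·√(n−3) = (0.901443 − 0.522984)·√63 = 0.378459 · 7.937254 = 3.004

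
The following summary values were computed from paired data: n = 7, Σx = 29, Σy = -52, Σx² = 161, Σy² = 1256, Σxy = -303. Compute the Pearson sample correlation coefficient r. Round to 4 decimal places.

Numerator: nΣxy − (Σx)(Σy) = 7·(-303) − (29)(-52) = -613
Denominator: √[(nΣx²−(Σx)²)(nΣy²−(Σy)²)]
  nΣx²−(Σx)² = 7·161 − 841 = 286;  nΣy²−(Σy)² = 7·1256 − 2704 = 6088
  √(286·6088) = √1741168 = 1319.5333
r = -613 / 1319.5333 = -0.4646

-0.4646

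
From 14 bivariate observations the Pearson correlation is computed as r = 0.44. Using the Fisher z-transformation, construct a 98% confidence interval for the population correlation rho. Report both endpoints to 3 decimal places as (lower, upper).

z_r = atanh(0.44) = 0.472231;  SE = 1/√(n−3) = 1/√11 = 0.301511
z-limits: 0.472231 ± 2.326·0.301511 = 0.472231 ± 0.701315 = [-0.229084, 1.173546]
ρ-limits: (tanh -0.229084, tanh 1.173546) = (-0.225, 0.825)

(-0.225, 0.825)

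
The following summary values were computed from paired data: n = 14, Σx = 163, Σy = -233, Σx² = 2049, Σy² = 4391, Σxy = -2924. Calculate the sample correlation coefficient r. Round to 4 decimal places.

S_xy = nΣxy − ΣxΣy = 14·(-2924) − 163·(-233) = -40936 − (-37979) = -2957
S_xx = nΣx² − (Σx)² = 14·2049 − 163² = 28686 − 26569 = 2117
S_yy = nΣy² − (Σy)² = 14·4391 − (-233)² = 61474 − 54289 = 7185
r = S_xy / √(S_xx·S_yy) = -2957 / √(2117·7185) = -2957 / √15210645 = -2957 / 3900.0827 = -0.7582

-0.7582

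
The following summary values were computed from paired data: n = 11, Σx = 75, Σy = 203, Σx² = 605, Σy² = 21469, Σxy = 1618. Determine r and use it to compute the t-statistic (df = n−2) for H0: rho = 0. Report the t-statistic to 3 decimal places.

0.554

S_xy = nΣxy − ΣxΣy = 11·1618 − 75·203 = 17798 − 15225 = 2573
S_xx = nΣx² − (Σx)² = 11·605 − 75² = 6655 − 5625 = 1030
S_yy = nΣy² − (Σy)² = 11·21469 − 203² = 236159 − 41209 = 194950
r = S_xy / √(S_xx·S_yy) = 2573 / √(1030·194950) = 2573 / √200798500 = 2573 / 14170.3387 = 0.1816
t = r·√(n−2)/√(1−r²) = 0.1816·√9 / √(1−0.032979) = 0.544800 / 0.983372 = 0.554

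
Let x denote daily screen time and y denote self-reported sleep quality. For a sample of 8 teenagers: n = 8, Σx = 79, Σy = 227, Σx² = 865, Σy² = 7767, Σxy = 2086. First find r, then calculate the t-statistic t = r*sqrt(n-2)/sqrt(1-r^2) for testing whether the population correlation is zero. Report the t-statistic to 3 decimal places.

Numerator: nΣxy − (Σx)(Σy) = 8·2086 − (79)(227) = -1245
Denominator: √[(nΣx²−(Σx)²)(nΣy²−(Σy)²)]
  nΣx²−(Σx)² = 8·865 − 6241 = 679;  nΣy²−(Σy)² = 8·7767 − 51529 = 10607
  √(679·10607) = √7202153 = 2683.6827
r = -1245 / 2683.6827 = -0.4639
t = r·√(n−2)/√(1−r²) = -0.4639·√6 / √(1−0.215203) = -1.136318 / 0.885888 = -1.283

-1.283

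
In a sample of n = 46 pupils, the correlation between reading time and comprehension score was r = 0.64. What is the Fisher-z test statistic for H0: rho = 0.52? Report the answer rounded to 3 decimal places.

z_r = atanh(0.64) = 0.758174,  z_0 = atanh(0.52) = 0.576340
SE = 1/√(n−3) = 1/√43 = 0.152499
z = (z_r − z_0)/SE = (0.758174 − 0.576340) / 0.152499 = 0.181834 / 0.152499 = 1.192

1.192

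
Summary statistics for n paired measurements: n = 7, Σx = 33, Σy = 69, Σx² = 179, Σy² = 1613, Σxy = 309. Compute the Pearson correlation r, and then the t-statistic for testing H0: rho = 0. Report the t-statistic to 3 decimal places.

-0.248

S_xy = nΣxy − ΣxΣy = 7·309 − 33·69 = 2163 − 2277 = -114
S_xx = nΣx² − (Σx)² = 7·179 − 33² = 1253 − 1089 = 164
S_yy = nΣy² − (Σy)² = 7·1613 − 69² = 11291 − 4761 = 6530
r = S_xy / √(S_xx·S_yy) = -114 / √(164·6530) = -114 / √1070920 = -114 / 1034.8526 = -0.1102
t = r·√(n−2)/√(1−r²) = -0.1102·√5 / √(1−0.012144) = -0.246415 / 0.993909 = -0.248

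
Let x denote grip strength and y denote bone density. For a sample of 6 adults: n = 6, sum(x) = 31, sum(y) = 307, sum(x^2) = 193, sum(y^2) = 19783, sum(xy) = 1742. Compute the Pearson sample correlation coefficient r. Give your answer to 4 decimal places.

0.4260

S_xy = nΣxy − ΣxΣy = 6·1742 − 31·307 = 10452 − 9517 = 935
S_xx = nΣx² − (Σx)² = 6·193 − 31² = 1158 − 961 = 197
S_yy = nΣy² − (Σy)² = 6·19783 − 307² = 118698 − 94249 = 24449
r = S_xy / √(S_xx·S_yy) = 935 / √(197·24449) = 935 / √4816453 = 935 / 2194.6419 = 0.4260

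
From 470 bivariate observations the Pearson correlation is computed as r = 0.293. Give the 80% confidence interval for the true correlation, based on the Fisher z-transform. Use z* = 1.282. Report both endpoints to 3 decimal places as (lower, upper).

z_r = atanh(0.293) = 0.301845;  SE = 1/√(n−3) = 1/√467 = 0.046274
z-limits: 0.301845 ± 1.282·0.046274 = 0.301845 ± 0.059323 = [0.242522, 0.361168]
ρ-limits: (tanh 0.242522, tanh 0.361168) = (0.238, 0.346)

(0.238, 0.346)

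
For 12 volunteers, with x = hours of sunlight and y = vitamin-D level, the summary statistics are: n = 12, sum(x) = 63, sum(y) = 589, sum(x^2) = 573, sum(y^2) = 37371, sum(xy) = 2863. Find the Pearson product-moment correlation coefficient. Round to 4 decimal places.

Numerator: nΣxy − (Σx)(Σy) = 12·2863 − (63)(589) = -2751
Denominator: √[(nΣx²−(Σx)²)(nΣy²−(Σy)²)]
  nΣx²−(Σx)² = 12·573 − 3969 = 2907;  nΣy²−(Σy)² = 12·37371 − 346921 = 101531
  √(2907·101531) = √295150617 = 17179.9481
r = -2751 / 17179.9481 = -0.1601

-0.1601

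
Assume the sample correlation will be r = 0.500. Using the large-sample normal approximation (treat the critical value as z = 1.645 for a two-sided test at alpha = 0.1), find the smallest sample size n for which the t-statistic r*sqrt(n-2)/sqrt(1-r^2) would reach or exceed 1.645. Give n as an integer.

Need r·√(n−2)/√(1−r²) ≥ 1.645
√(n−2) ≥ 1.645·√(1−0.250000) / 0.500 = 1.645·0.866025 / 0.500 = 2.8492
n−2 ≥ 8.1179  ⇒  n ≥ 10.1179
Smallest integer n = 11

11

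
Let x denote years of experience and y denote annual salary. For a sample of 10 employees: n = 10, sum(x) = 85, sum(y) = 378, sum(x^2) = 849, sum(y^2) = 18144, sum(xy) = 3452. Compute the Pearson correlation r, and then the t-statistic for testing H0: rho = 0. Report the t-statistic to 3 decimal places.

1.030

Numerator: nΣxy − (Σx)(Σy) = 10·3452 − (85)(378) = 2390
Denominator: √[(nΣx²−(Σx)²)(nΣy²−(Σy)²)]
  nΣx²−(Σx)² = 10·849 − 7225 = 1265;  nΣy²−(Σy)² = 10·18144 − 142884 = 38556
  √(1265·38556) = √48773340 = 6983.7912
r = 2390 / 6983.7912 = 0.3422
t = r·√(n−2)/√(1−r²) = 0.3422·√8 / √(1−0.117101) = 0.967888 / 0.939627 = 1.030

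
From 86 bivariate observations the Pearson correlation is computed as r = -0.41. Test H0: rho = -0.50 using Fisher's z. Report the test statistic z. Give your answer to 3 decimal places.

1.036

Fisher z: atanh(-0.41) = -0.435611, atanh(-0.50) = -0.549306
z = (z_r − z_0)·√(n−3) = (-0.435611 − (-0.549306))·√83 = 0.113695 · 9.110434 = 1.036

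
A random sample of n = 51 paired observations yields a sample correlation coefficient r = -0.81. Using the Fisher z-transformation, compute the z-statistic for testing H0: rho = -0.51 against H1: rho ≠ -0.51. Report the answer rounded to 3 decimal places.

z_r = atanh(-0.81) = -1.127029,  z_0 = atanh(-0.51) = -0.562730
SE = 1/√(n−3) = 1/√48 = 0.144338
z = (z_r − z_0)/SE = (-1.127029 − (-0.562730)) / 0.144338 = -0.564299 / 0.144338 = -3.910

-3.910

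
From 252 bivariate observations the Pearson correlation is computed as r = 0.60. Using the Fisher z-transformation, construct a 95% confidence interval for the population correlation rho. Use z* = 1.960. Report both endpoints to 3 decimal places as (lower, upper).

z_r = atanh(0.60) = 0.693147;  SE = 1/√(n−3) = 1/√249 = 0.063372
z-limits: 0.693147 ± 1.960·0.063372 = 0.693147 ± 0.124209 = [0.568938, 0.817356]
ρ-limits: (tanh 0.568938, tanh 0.817356) = (0.515, 0.674)

(0.515, 0.674)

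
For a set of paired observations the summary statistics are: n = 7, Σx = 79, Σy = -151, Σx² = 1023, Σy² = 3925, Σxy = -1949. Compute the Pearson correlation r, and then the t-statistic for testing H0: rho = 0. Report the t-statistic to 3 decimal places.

Numerator: nΣxy − (Σx)(Σy) = 7·(-1949) − (79)(-151) = -1714
Denominator: √[(nΣx²−(Σx)²)(nΣy²−(Σy)²)]
  nΣx²−(Σx)² = 7·1023 − 6241 = 920;  nΣy²−(Σy)² = 7·3925 − 22801 = 4674
  √(920·4674) = √4300080 = 2073.6634
r = -1714 / 2073.6634 = -0.8266
t = r·√(n−2)/√(1−r²) = -0.8266·√5 / √(1−0.683268) = -1.848334 / 0.562789 = -3.284

-3.284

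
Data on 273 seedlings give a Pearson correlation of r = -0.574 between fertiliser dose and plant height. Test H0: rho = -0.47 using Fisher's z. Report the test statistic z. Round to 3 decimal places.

-2.356

Fisher z: atanh(-0.574) = -0.653468, atanh(-0.47) = -0.510070
z = (z_r − z_0)·√(n−3) = (-0.653468 − (-0.510070))·√270 = -0.143398 · 16.431677 = -2.356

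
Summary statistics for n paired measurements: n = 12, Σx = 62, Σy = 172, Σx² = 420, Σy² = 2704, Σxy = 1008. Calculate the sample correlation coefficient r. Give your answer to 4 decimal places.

0.7737

Numerator: nΣxy − (Σx)(Σy) = 12·1008 − (62)(172) = 1432
Denominator: √[(nΣx²−(Σx)²)(nΣy²−(Σy)²)]
  nΣx²−(Σx)² = 12·420 − 3844 = 1196;  nΣy²−(Σy)² = 12·2704 − 29584 = 2864
  √(1196·2864) = √3425344 = 1850.7685
r = 1432 / 1850.7685 = 0.7737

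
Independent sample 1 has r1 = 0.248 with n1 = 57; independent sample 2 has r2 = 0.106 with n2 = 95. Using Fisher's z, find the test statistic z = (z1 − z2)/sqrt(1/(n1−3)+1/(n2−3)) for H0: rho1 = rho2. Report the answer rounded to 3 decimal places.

z1 = atanh(0.248) = 0.253281,  z2 = atanh(0.106) = 0.106400
SE = √(1/(n1−3) + 1/(n2−3)) = √(1/54 + 1/92) = √(0.0185185 + 0.0108696) = √0.0293881 = 0.171430
z = (z1 − z2)/SE = (0.253281 − 0.106400) / 0.171430 = 0.146881 / 0.171430 = 0.857

0.857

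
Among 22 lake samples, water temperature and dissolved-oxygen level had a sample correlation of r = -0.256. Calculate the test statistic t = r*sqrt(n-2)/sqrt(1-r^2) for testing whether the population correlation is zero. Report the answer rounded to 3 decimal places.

-1.184

t = r·√(n−2) / √(1−r²) with r = -0.256, n = 22
  = -0.256·√20 / √(1 − 0.065536)
  = -0.256·4.472136 / 0.966677
  = -1.144867 / 0.966677 = -1.184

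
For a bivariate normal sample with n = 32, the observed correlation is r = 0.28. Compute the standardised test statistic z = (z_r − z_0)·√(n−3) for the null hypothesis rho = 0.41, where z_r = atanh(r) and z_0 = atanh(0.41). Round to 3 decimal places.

-0.797

Fisher z: atanh(0.28) = 0.287682, atanh(0.41) = 0.435611
z = (z_r − z_0)·√(n−3) = (0.287682 − 0.435611)·√29 = -0.147929 · 5.385165 = -0.797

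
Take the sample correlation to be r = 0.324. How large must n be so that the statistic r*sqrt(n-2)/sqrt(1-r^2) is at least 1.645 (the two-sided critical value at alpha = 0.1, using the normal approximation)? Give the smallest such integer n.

26

r√(n−2)/√(1−r²) ≥ 1.645  ⇔  n−2 ≥ (1.645)²·(1−r²)/r²
(1−r²)/r² = (1−0.104976)/0.104976 = 8.5260
n ≥ 2 + 2.706025·8.5260 = 2 + 23.0716 = 25.0716
⌈25.0716⌉ = 26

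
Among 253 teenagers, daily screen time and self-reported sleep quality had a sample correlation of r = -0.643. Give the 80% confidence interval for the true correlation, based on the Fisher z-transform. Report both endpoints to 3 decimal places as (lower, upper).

(-0.688, -0.593)

z_r = atanh(-0.643) = -0.763272;  SE = 1/√(n−3) = 1/√250 = 0.063246
z-limits: -0.763272 ± 1.282·0.063246 = -0.763272 ± 0.081081 = [-0.844353, -0.682191]
ρ-limits: (tanh -0.844353, tanh -0.682191) = (-0.688, -0.593)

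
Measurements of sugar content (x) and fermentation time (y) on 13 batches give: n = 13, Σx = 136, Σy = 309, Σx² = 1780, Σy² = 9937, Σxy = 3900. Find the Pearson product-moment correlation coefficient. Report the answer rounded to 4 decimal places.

S_xy = nΣxy − ΣxΣy = 13·3900 − 136·309 = 50700 − 42024 = 8676
S_xx = nΣx² − (Σx)² = 13·1780 − 136² = 23140 − 18496 = 4644
S_yy = nΣy² − (Σy)² = 13·9937 − 309² = 129181 − 95481 = 33700
r = S_xy / √(S_xx·S_yy) = 8676 / √(4644·33700) = 8676 / √156502800 = 8676 / 12510.1079 = 0.6935

0.6935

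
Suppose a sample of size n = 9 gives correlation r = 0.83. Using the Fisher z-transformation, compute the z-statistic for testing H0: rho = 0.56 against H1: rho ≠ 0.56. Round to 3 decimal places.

1.360

z_r = atanh(0.83) = 1.188136,  z_0 = atanh(0.56) = 0.632833
SE = 1/√(n−3) = 1/√6 = 0.408248
z = (z_r − z_0)/SE = (1.188136 − 0.632833) / 0.408248 = 0.555303 / 0.408248 = 1.360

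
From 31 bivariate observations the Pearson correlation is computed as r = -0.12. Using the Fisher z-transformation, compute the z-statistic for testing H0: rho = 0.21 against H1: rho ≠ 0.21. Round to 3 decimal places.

-1.766

z_r = atanh(-0.12) = -0.120581,  z_0 = atanh(0.21) = 0.213171
SE = 1/√(n−3) = 1/√28 = 0.188982
z = (z_r − z_0)/SE = (-0.120581 − 0.213171) / 0.188982 = -0.333752 / 0.188982 = -1.766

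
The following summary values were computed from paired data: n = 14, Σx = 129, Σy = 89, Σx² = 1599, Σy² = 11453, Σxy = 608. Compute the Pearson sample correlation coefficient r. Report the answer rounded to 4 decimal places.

Numerator: nΣxy − (Σx)(Σy) = 14·608 − (129)(89) = -2969
Denominator: √[(nΣx²−(Σx)²)(nΣy²−(Σy)²)]
  nΣx²−(Σx)² = 14·1599 − 16641 = 5745;  nΣy²−(Σy)² = 14·11453 − 7921 = 152421
  √(5745·152421) = √875658645 = 29591.5300
r = -2969 / 29591.5300 = -0.1003

-0.1003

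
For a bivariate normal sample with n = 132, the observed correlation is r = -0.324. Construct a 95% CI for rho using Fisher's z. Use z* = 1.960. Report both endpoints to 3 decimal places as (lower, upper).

Fisher z: z_r = atanh(r) = ½·ln((1+(-0.324))/(1−(-0.324))) = -0.336110
SE(z) = 1/√(n−3) = 1/√129 = 0.088045
95% ⇒ z* = 1.960; margin = 1.960·0.088045 = 0.172568
CI on z-scale: (-0.508678, -0.163542)
Back-transform: tanh(-0.508678) = -0.468915, tanh(-0.163542) = -0.162099

(-0.469, -0.162)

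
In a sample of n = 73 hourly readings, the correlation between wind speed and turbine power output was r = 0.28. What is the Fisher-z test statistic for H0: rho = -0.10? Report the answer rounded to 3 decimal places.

z_r = atanh(0.28) = 0.287682,  z_0 = atanh(-0.10) = -0.100335
SE = 1/√(n−3) = 1/√70 = 0.119523
z = (z_r − z_0)/SE = (0.287682 − (-0.100335)) / 0.119523 = 0.388017 / 0.119523 = 3.246

3.246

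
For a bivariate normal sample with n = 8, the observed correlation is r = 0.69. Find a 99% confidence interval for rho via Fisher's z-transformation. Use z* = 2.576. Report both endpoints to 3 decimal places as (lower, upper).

(-0.295, 0.964)

z_r = atanh(0.69) = 0.847956;  SE = 1/√(n−3) = 1/√5 = 0.447214
z-limits: 0.847956 ± 2.576·0.447214 = 0.847956 ± 1.152023 = [-0.304067, 1.999979]
ρ-limits: (tanh -0.304067, tanh 1.999979) = (-0.295, 0.964)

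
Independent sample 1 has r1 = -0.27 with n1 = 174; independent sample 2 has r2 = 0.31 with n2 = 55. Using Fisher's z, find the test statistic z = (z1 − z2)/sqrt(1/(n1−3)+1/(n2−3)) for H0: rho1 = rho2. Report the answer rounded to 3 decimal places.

-3.772

z1 = atanh(-0.27) = -0.276864,  z2 = atanh(0.31) = 0.320545
SE = √(1/(n1−3) + 1/(n2−3)) = √(1/171 + 1/52) = √(0.0058480 + 0.0192308) = √0.0250788 = 0.158363
z = (z1 − z2)/SE = (-0.276864 − 0.320545) / 0.158363 = -0.597409 / 0.158363 = -3.772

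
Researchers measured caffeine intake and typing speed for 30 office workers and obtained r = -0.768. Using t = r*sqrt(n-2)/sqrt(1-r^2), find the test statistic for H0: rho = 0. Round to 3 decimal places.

t = r·√(n−2) / √(1−r²) with r = -0.768, n = 30
  = -0.768·√28 / √(1 − 0.589824)
  = -0.768·5.291503 / 0.640450
  = -4.063874 / 0.640450 = -6.345

-6.345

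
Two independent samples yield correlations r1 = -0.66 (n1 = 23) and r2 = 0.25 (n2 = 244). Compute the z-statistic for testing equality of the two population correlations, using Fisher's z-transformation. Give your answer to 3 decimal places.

Fisher z-transforms: z1 = atanh(-0.66) = -0.792814, z2 = atanh(0.25) = 0.255413; difference d = -1.048227
Var(d) = 1/20 + 1/241 = 0.0500000 + 0.0041494 = 0.0541494
z = d/√Var(d) = -1.048227 / √0.0541494 = -1.048227 / 0.232700 = -4.505

-4.505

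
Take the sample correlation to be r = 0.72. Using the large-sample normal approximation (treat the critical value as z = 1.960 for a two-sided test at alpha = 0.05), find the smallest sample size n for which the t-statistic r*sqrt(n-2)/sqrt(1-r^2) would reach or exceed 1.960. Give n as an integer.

r√(n−2)/√(1−r²) ≥ 1.960  ⇔  n−2 ≥ (1.960)²·(1−r²)/r²
(1−r²)/r² = (1−0.5184)/0.5184 = 0.9290
n ≥ 2 + 3.8416·0.9290 = 2 + 3.5688 = 5.5688
⌈5.5688⌉ = 6

6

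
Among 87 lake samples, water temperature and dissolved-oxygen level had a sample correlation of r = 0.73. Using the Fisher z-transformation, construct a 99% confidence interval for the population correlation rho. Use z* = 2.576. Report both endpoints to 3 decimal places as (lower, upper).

z_r = atanh(0.73) = 0.928727;  SE = 1/√(n−3) = 1/√84 = 0.109109
z-limits: 0.928727 ± 2.576·0.109109 = 0.928727 ± 0.281065 = [0.647662, 1.209792]
ρ-limits: (tanh 0.647662, tanh 1.209792) = (0.570, 0.837)

(0.570, 0.837)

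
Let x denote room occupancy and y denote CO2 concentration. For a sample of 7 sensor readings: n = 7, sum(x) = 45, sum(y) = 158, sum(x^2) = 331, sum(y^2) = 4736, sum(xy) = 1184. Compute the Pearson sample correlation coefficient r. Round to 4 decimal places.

0.7618

S_xy = nΣxy − ΣxΣy = 7·1184 − 45·158 = 8288 − 7110 = 1178
S_xx = nΣx² − (Σx)² = 7·331 − 45² = 2317 − 2025 = 292
S_yy = nΣy² − (Σy)² = 7·4736 − 158² = 33152 − 24964 = 8188
r = S_xy / √(S_xx·S_yy) = 1178 / √(292·8188) = 1178 / √2390896 = 1178 / 1546.2522 = 0.7618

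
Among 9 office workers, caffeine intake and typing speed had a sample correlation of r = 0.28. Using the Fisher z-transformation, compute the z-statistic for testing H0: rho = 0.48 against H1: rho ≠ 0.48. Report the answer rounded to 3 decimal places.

Fisher z: atanh(0.28) = 0.287682, atanh(0.48) = 0.522984
z = (z_r − z_0)·√(n−3) = (0.287682 − 0.522984)·√6 = -0.235302 · 2.449490 = -0.576

-0.576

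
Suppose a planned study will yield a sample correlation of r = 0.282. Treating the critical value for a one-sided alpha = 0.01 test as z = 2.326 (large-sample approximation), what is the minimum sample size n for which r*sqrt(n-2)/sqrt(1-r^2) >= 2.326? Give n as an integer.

65

Need r·√(n−2)/√(1−r²) ≥ 2.326
√(n−2) ≥ 2.326·√(1−0.079524) / 0.282 = 2.326·0.959414 / 0.282 = 7.9135
n−2 ≥ 62.6235  ⇒  n ≥ 64.6235
Smallest integer n = 65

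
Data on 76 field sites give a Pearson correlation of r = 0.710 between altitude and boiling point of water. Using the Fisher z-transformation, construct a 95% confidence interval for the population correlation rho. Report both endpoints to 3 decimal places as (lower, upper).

Fisher z: z_r = atanh(r) = ½·ln((1+0.710)/(1−0.710)) = 0.887184
SE(z) = 1/√(n−3) = 1/√73 = 0.117041
95% ⇒ z* = 1.960; margin = 1.960·0.117041 = 0.229400
CI on z-scale: (0.657784, 1.116584)
Back-transform: tanh(0.657784) = 0.576887, tanh(1.116584) = 0.806377

(0.577, 0.806)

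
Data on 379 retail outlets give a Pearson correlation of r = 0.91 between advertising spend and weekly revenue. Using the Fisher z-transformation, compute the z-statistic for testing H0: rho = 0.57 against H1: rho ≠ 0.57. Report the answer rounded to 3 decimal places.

Fisher z: atanh(0.91) = 1.527524, atanh(0.57) = 0.647523
z = (z_r − z_0)·√(n−3) = (1.527524 − 0.647523)·√376 = 0.880001 · 19.390719 = 17.064

17.064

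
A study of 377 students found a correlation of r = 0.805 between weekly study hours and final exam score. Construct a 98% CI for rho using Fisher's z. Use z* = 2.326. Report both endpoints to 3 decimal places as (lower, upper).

(0.758, 0.843)

Fisher z: z_r = atanh(r) = ½·ln((1+0.805)/(1−0.805)) = 1.112658
SE(z) = 1/√(n−3) = 1/√374 = 0.051709
98% ⇒ z* = 2.326; margin = 2.326·0.051709 = 0.120275
CI on z-scale: (0.992383, 1.232933)
Back-transform: tanh(0.992383) = 0.758377, tanh(1.232933) = 0.843428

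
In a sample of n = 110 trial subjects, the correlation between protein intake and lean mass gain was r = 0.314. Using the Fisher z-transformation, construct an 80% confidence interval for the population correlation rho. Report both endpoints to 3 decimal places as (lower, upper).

(0.198, 0.421)

Fisher z: z_r = atanh(r) = ½·ln((1+0.314)/(1−0.314)) = 0.324977
SE(z) = 1/√(n−3) = 1/√107 = 0.096674
80% ⇒ z* = 1.282; margin = 1.282·0.096674 = 0.123936
CI on z-scale: (0.201041, 0.448913)
Back-transform: tanh(0.201041) = 0.198376, tanh(0.448913) = 0.421005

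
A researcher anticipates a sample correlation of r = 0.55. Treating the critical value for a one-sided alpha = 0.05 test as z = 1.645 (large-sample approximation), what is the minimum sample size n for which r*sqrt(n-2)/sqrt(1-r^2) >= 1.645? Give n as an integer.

9

Need r·√(n−2)/√(1−r²) ≥ 1.645
√(n−2) ≥ 1.645·√(1−0.3025) / 0.55 = 1.645·0.835165 / 0.55 = 2.4979
n−2 ≥ 6.2395  ⇒  n ≥ 8.2395
Smallest integer n = 9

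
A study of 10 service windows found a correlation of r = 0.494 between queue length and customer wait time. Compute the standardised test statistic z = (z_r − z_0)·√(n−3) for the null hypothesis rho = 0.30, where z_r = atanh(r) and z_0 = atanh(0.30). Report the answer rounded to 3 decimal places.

z_r = atanh(0.494) = 0.541338,  z_0 = atanh(0.30) = 0.309520
SE = 1/√(n−3) = 1/√7 = 0.377964
z = (z_r − z_0)/SE = (0.541338 − 0.309520) / 0.377964 = 0.231818 / 0.377964 = 0.613

0.613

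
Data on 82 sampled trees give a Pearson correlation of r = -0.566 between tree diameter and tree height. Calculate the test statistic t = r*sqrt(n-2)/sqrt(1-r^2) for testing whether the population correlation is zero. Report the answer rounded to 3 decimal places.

-6.141

t = r·√(n−2) / √(1−r²) with r = -0.566, n = 82
  = -0.566·√80 / √(1 − 0.320356)
  = -0.566·8.944272 / 0.824405
  = -5.062458 / 0.824405 = -6.141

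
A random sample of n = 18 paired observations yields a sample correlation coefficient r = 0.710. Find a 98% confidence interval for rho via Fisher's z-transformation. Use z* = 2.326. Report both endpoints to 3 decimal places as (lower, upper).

z_r = atanh(0.710) = 0.887184;  SE = 1/√(n−3) = 1/√15 = 0.258199
z-limits: 0.887184 ± 2.326·0.258199 = 0.887184 ± 0.600571 = [0.286613, 1.487755]
ρ-limits: (tanh 0.286613, tanh 1.487755) = (0.279, 0.903)

(0.279, 0.903)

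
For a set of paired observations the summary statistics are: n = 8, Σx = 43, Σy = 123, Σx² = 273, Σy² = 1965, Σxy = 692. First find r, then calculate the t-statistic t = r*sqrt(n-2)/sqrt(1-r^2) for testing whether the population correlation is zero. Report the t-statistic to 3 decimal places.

S_xy = nΣxy − ΣxΣy = 8·692 − 43·123 = 5536 − 5289 = 247
S_xx = nΣx² − (Σx)² = 8·273 − 43² = 2184 − 1849 = 335
S_yy = nΣy² − (Σy)² = 8·1965 − 123² = 15720 − 15129 = 591
r = S_xy / √(S_xx·S_yy) = 247 / √(335·591) = 247 / √197985 = 247 / 444.9551 = 0.5551
t = r·√(n−2)/√(1−r²) = 0.5551·√6 / √(1−0.308136) = 1.359712 / 0.831784 = 1.635

1.635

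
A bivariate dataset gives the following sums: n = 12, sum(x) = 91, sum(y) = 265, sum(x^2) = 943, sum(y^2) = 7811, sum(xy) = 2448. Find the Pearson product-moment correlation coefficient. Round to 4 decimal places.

Numerator: nΣxy − (Σx)(Σy) = 12·2448 − (91)(265) = 5261
Denominator: √[(nΣx²−(Σx)²)(nΣy²−(Σy)²)]
  nΣx²−(Σx)² = 12·943 − 8281 = 3035;  nΣy²−(Σy)² = 12·7811 − 70225 = 23507
  √(3035·23507) = √71343745 = 8446.5227
r = 5261 / 8446.5227 = 0.6229

0.6229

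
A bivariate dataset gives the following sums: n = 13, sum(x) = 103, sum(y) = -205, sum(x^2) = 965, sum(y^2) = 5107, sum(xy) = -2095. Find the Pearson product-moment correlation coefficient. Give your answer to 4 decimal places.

-0.8911

S_xy = nΣxy − ΣxΣy = 13·(-2095) − 103·(-205) = -27235 − (-21115) = -6120
S_xx = nΣx² − (Σx)² = 13·965 − 103² = 12545 − 10609 = 1936
S_yy = nΣy² − (Σy)² = 13·5107 − (-205)² = 66391 − 42025 = 24366
r = S_xy / √(S_xx·S_yy) = -6120 / √(1936·24366) = -6120 / √47172576 = -6120 / 6868.2295 = -0.8911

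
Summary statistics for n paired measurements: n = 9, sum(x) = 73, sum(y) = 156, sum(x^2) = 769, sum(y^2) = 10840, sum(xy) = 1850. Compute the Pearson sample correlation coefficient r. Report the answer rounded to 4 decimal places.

0.4874

Numerator: nΣxy − (Σx)(Σy) = 9·1850 − (73)(156) = 5262
Denominator: √[(nΣx²−(Σx)²)(nΣy²−(Σy)²)]
  nΣx²−(Σx)² = 9·769 − 5329 = 1592;  nΣy²−(Σy)² = 9·10840 − 24336 = 73224
  √(1592·73224) = √116572608 = 10796.8795
r = 5262 / 10796.8795 = 0.4874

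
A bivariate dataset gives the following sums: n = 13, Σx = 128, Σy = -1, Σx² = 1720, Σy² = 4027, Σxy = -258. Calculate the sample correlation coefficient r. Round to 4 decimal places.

-0.1824

Numerator: nΣxy − (Σx)(Σy) = 13·(-258) − (128)(-1) = -3226
Denominator: √[(nΣx²−(Σx)²)(nΣy²−(Σy)²)]
  nΣx²−(Σx)² = 13·1720 − 16384 = 5976;  nΣy²−(Σy)² = 13·4027 − 1 = 52350
  √(5976·52350) = √312843600 = 17687.3853
r = -3226 / 17687.3853 = -0.1824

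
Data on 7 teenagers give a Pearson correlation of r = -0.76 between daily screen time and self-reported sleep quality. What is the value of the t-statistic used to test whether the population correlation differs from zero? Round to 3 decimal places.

t = r·√(n−2) / √(1−r²) with r = -0.76, n = 7
  = -0.76·√5 / √(1 − 0.5776)
  = -0.76·2.236068 / 0.649923
  = -1.699412 / 0.649923 = -2.615

-2.615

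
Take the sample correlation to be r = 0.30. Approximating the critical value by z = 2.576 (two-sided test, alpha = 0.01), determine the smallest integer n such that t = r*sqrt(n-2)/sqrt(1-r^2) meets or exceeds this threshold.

70

Need r·√(n−2)/√(1−r²) ≥ 2.576
√(n−2) ≥ 2.576·√(1−0.0900) / 0.30 = 2.576·0.953939 / 0.30 = 8.1912
n−2 ≥ 67.0958  ⇒  n ≥ 69.0958
Smallest integer n = 70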